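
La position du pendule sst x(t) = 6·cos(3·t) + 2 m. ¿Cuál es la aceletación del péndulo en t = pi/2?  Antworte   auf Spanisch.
Debemos derivar nuestra ecuación de la posición x(t) = 6·cos(3·t) + 2 2 veces. Tomando d/dt de x(t), encontramos v(t) = -18·sin(3·t). Tomando d/dt de v(t), encontramos a(t) = -54·cos(3·t). Tenemos la aceleración a(t) = -54·cos(3·t). Sustituyendo t = pi/2: a(pi/2) = 0.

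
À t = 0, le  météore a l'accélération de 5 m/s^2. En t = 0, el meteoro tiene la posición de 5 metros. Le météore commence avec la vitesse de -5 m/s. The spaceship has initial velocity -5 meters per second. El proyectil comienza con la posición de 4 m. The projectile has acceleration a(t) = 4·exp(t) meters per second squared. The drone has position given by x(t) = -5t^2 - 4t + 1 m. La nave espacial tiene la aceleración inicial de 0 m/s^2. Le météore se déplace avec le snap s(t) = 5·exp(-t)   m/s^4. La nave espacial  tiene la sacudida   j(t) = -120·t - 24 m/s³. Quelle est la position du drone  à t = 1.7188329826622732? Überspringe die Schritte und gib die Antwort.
La réponse est -20.6472660420875.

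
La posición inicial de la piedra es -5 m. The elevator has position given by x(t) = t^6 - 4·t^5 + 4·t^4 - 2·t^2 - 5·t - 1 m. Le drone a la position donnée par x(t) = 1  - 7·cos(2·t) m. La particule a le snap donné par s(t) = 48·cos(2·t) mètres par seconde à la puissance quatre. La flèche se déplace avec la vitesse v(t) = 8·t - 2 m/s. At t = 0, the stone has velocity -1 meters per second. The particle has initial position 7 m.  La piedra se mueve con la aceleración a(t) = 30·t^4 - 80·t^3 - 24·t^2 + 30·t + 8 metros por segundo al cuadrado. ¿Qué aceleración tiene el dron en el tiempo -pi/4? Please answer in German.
Ausgehend von der Position x(t) = 1 - 7·cos(2·t), nehmen wir 2 Ableitungen. Die Ableitung von der Position ergibt die Geschwindigkeit: v(t) = 14·sin(2·t). Durch Ableiten von der Geschwindigkeit erhalten wir die Beschleunigung: a(t) = 28·cos(2·t). Mit a(t) = 28·cos(2·t) und Einsetzen von t = -pi/4, finden wir a = 0.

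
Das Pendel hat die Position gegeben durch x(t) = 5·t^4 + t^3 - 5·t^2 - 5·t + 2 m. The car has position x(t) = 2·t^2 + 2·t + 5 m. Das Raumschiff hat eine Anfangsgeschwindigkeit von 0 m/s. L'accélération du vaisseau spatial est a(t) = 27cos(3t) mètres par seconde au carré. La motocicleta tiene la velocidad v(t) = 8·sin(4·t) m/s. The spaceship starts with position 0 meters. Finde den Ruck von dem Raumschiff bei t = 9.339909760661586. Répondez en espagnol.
Para resolver esto, necesitamos tomar 1 derivada de nuestra ecuación de la aceleración a(t) = 27·cos(3·t). La derivada de la aceleración da la sacudida: j(t) = -81·sin(3·t). Tenemos la sacudida j(t) = -81·sin(3·t). Sustituyendo t = 9.339909760661586: j(9.339909760661586) = -20.4008847889335.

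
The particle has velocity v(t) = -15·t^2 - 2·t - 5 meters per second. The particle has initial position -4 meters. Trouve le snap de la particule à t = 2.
En partant de la vitesse v(t) = -15·t^2 - 2·t - 5, nous prenons 3 dérivées. En dérivant la vitesse, nous obtenons l'accélération: a(t) = -30·t - 2. En prenant d/dt de a(t), nous trouvons j(t) = -30. La dérivée du jerk donne le snap: s(t) = 0. De l'équation du snap s(t) = 0, nous substituons t = 2 pour obtenir s = 0.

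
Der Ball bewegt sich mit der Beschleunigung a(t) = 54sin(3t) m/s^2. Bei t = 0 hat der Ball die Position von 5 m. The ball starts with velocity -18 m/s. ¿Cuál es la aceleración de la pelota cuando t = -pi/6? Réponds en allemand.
Wir haben die Beschleunigung a(t) = 54·sin(3·t). Durch Einsetzen von t = -pi/6: a(-pi/6) = -54.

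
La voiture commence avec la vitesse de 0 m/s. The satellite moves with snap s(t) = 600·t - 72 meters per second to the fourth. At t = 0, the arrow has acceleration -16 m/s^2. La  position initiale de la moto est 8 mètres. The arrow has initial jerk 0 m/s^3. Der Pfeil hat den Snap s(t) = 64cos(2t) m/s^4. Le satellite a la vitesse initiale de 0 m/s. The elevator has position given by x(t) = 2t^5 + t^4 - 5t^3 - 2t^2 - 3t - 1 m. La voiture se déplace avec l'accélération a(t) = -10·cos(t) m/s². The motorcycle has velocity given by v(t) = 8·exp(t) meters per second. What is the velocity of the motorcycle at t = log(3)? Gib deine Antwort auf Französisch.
De l'équation de la vitesse v(t) = 8·exp(t), nous substituons t = log(3) pour obtenir v = 24.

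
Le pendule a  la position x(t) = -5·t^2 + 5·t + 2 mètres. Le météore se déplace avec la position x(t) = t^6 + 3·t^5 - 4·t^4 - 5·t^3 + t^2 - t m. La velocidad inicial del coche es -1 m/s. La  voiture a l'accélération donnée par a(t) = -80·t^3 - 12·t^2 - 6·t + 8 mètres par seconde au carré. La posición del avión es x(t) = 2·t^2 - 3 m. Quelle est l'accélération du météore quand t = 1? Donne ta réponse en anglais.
To solve this, we need to take 2 derivatives of our position equation x(t) = t^6 + 3·t^5 - 4·t^4 - 5·t^3 + t^2 - t. Differentiating position, we get velocity: v(t) = 6·t^5 + 15·t^4 - 16·t^3 - 15·t^2 + 2·t - 1. Taking d/dt of v(t), we find a(t) = 30·t^4 + 60·t^3 - 48·t^2 - 30·t + 2. Using a(t) = 30·t^4 + 60·t^3 - 48·t^2 - 30·t + 2 and substituting t = 1, we find a = 14.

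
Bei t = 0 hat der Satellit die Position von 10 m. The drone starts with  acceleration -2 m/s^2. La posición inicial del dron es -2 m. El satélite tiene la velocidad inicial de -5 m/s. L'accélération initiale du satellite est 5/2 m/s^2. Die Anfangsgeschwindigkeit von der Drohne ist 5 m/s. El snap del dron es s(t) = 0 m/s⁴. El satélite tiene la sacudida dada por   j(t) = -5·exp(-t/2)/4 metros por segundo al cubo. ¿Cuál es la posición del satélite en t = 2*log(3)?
Partiendo de la sacudida j(t) = -5·exp(-t/2)/4, tomamos 3 integrales. La antiderivada de la sacudida es la aceleración. Usando a(0) = 5/2, obtenemos a(t) = 5·exp(-t/2)/2. La integral de la aceleración, con v(0) = -5, da la velocidad: v(t) = -5·exp(-t/2). Tomando ∫v(t)dt y aplicando x(0) = 10, encontramos x(t) = 10·exp(-t/2). De la ecuación de la posición x(t) = 10·exp(-t/2), sustituimos t = 2*log(3) para obtener x = 10/3.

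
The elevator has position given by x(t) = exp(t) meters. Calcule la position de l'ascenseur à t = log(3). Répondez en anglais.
From the given position equation x(t) = exp(t), we substitute t = log(3) to get x = 3.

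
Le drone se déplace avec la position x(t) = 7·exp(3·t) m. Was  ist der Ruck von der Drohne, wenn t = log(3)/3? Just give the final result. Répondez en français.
À t = log(3)/3, j = 567.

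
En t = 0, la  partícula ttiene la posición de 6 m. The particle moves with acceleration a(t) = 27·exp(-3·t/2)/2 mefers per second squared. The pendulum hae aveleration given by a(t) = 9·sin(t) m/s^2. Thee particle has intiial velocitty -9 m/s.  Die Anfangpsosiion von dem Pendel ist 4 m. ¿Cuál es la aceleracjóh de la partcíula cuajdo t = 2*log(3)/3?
Usando a(t) = 27·exp(-3·t/2)/2 y sustituyendo t = 2*log(3)/3, encontramos a = 9/2.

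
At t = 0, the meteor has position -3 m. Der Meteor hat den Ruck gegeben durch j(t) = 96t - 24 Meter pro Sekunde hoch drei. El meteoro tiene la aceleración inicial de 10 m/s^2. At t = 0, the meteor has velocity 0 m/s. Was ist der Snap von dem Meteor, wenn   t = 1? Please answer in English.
To solve this, we need to take 1 derivative of our jerk equation j(t) = 96·t - 24. The derivative of jerk gives snap: s(t) = 96. From the given snap equation s(t) = 96, we substitute t = 1 to get s = 96.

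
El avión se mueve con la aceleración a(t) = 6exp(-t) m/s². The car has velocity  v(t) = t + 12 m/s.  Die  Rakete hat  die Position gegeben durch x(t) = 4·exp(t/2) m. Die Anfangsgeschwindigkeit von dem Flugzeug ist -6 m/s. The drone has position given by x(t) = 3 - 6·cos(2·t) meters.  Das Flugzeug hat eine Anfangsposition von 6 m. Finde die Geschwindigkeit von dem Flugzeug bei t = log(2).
Wir müssen die Stammfunktion unserer Gleichung für die Beschleunigung a(t) = 6·exp(-t) 1-mal finden. Das Integral von der Beschleunigung ist die Geschwindigkeit. Mit v(0) = -6 erhalten wir v(t) = -6·exp(-t). Mit v(t) = -6·exp(-t) und Einsetzen von t = log(2), finden wir v = -3.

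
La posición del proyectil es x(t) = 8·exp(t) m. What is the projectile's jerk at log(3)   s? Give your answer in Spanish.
Partiendo de la posición x(t) = 8·exp(t), tomamos 3 derivadas. Tomando d/dt de x(t), encontramos v(t) = 8·exp(t). Tomando d/dt de v(t), encontramos a(t) = 8·exp(t). La derivada de la aceleración da la sacudida: j(t) = 8·exp(t). Usando j(t) = 8·exp(t) y sustituyendo t = log(3), encontramos j = 24.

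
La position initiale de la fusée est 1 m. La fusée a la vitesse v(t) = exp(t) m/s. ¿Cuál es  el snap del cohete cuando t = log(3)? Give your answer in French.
En partant de la vitesse v(t) = exp(t), nous prenons 3 dérivées. En dérivant la vitesse, nous obtenons l'accélération: a(t) = exp(t). En dérivant l'accélération, nous obtenons le jerk: j(t) = exp(t). En dérivant le jerk, nous obtenons le snap: s(t) = exp(t). De l'équation du snap s(t) = exp(t), nous substituons t = log(3) pour obtenir s = 3.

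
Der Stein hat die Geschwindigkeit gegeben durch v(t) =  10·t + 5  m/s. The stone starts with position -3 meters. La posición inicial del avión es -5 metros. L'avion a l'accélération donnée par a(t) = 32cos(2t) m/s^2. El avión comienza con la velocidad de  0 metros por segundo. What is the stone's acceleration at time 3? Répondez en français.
Nous devons dériver notre équation de la vitesse v(t) = 10·t + 5 1 fois. En dérivant la vitesse, nous obtenons l'accélération: a(t) = 10. De l'équation de l'accélération a(t) = 10, nous substituons t = 3 pour obtenir a = 10.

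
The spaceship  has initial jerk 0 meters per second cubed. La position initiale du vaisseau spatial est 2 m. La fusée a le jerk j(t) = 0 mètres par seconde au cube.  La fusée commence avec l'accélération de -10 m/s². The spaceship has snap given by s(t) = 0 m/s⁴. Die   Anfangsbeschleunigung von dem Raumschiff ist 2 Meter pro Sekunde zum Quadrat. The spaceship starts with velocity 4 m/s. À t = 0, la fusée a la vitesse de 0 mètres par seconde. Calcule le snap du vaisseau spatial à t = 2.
En utilisant s(t) = 0 et en substituant t = 2, nous trouvons s = 0.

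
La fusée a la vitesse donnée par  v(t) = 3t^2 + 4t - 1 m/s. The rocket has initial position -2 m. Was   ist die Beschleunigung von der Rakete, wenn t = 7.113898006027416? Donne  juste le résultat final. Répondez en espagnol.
La respuesta es 46.6833880361645.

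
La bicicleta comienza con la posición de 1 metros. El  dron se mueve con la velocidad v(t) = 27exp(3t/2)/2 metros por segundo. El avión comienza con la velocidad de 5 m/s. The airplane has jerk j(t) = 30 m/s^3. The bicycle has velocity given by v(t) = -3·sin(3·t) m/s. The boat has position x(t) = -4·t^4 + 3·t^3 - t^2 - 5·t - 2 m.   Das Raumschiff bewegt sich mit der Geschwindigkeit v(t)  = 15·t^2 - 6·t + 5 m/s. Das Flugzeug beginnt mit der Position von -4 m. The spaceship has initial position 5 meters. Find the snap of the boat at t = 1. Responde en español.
Partiendo de la posición x(t) = -4·t^4 + 3·t^3 - t^2 - 5·t - 2, tomamos 4 derivadas. Derivando la posición, obtenemos la velocidad: v(t) = -16·t^3 + 9·t^2 - 2·t - 5. Tomando d/dt de v(t), encontramos a(t) = -48·t^2 + 18·t - 2. La derivada de la aceleración da la sacudida: j(t) = 18 - 96·t. Tomando d/dt de j(t), encontramos s(t) = -96. Tenemos el snap s(t) = -96. Sustituyendo t = 1: s(1) = -96.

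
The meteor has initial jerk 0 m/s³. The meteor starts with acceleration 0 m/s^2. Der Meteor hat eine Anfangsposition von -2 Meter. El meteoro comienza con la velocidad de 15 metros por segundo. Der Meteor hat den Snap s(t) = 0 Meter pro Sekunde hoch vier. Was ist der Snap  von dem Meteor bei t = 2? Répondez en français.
En utilisant s(t) = 0 et en substituant t = 2, nous trouvons s = 0.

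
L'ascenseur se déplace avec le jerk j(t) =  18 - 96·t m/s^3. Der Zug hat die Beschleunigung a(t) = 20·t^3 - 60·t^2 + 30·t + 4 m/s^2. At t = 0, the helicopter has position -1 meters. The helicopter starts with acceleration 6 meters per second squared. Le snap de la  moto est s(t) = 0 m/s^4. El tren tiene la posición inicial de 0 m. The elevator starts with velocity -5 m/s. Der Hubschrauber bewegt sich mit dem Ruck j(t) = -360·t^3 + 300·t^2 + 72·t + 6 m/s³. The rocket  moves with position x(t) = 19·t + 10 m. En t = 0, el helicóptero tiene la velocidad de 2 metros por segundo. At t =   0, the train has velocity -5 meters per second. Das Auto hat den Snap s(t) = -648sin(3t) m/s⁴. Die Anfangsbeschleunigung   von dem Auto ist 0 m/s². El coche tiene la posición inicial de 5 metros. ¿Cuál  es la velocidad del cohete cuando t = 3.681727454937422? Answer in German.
Wir müssen unsere Gleichung für die Position x(t) = 19·t + 10 1-mal ableiten. Die Ableitung von der Position ergibt die Geschwindigkeit: v(t) = 19. Wir haben die Geschwindigkeit v(t) = 19. Durch Einsetzen von t = 3.681727454937422: v(3.681727454937422) = 19.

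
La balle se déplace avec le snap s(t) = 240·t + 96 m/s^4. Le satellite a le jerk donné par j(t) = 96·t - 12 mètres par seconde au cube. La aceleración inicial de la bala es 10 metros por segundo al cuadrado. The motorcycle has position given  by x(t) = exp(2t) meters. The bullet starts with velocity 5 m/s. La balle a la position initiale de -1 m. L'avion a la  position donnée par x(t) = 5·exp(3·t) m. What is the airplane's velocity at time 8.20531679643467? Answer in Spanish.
Para resolver esto, necesitamos tomar 1 derivada de nuestra ecuación de la posición x(t) = 5·exp(3·t). Tomando d/dt de x(t), encontramos v(t) = 15·exp(3·t). De la ecuación de la velocidad v(t) = 15·exp(3·t), sustituimos t = 8.20531679643467 para obtener v = 735635501449.379.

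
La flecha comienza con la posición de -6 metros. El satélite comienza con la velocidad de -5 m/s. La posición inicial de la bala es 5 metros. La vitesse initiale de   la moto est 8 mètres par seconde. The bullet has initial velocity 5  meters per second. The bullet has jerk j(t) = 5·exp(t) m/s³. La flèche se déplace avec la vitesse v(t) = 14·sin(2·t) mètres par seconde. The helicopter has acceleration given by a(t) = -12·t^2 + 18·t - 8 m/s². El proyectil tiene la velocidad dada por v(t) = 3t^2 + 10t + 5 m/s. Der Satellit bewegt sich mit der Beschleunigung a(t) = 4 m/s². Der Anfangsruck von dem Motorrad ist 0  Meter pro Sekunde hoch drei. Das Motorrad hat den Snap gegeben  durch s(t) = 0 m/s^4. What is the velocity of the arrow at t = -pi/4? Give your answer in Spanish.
Usando v(t) = 14·sin(2·t) y sustituyendo t = -pi/4, encontramos v = -14.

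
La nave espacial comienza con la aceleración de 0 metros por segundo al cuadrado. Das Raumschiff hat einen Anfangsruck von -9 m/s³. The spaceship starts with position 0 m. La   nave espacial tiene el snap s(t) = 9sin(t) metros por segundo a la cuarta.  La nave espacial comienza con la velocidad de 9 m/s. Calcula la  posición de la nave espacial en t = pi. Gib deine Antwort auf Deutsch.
Ausgehend von dem Snap s(t) = 9·sin(t), nehmen wir 4 Integrale. Die Stammfunktion von dem Snap, mit j(0) = -9, ergibt den Ruck: j(t) = -9·cos(t). Mit ∫j(t)dt und Anwendung von a(0) = 0, finden wir a(t) = -9·sin(t). Die Stammfunktion von der Beschleunigung ist die Geschwindigkeit. Mit v(0) = 9 erhalten wir v(t) = 9·cos(t). Mit ∫v(t)dt und Anwendung von x(0) = 0, finden wir x(t) = 9·sin(t). Wir haben die Position x(t) = 9·sin(t). Durch Einsetzen von t = pi: x(pi) = 0.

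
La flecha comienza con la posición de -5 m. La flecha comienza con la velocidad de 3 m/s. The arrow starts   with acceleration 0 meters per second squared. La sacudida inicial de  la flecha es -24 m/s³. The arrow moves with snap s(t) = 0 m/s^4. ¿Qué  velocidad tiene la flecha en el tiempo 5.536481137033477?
Para resolver esto, necesitamos tomar 3 antiderivadas de nuestra ecuación del snap s(t) = 0. Integrando el snap y usando la condición inicial j(0) = -24, obtenemos j(t) = -24. Tomando ∫j(t)dt y aplicando a(0) = 0, encontramos a(t) = -24·t. La integral de la aceleración es la velocidad. Usando v(0) = 3, obtenemos v(t) = 3 - 12·t^2. De la ecuación de la velocidad v(t) = 3 - 12·t^2, sustituimos t = 5.536481137033477 para obtener v = -364.831480568730.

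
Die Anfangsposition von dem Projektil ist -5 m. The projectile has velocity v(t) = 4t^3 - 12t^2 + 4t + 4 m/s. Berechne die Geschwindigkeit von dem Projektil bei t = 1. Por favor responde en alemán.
Mit v(t) = 4·t^3 - 12·t^2 + 4·t + 4 und Einsetzen von t = 1, finden wir v = 0.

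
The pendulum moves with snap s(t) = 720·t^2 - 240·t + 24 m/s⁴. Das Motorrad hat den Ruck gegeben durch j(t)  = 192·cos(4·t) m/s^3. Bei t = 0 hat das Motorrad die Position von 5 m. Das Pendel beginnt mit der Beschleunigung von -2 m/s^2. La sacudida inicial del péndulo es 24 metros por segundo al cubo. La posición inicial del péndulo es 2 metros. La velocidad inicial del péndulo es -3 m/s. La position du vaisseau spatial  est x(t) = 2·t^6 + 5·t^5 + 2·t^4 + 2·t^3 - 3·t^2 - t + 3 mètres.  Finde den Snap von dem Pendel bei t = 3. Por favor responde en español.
Usando s(t) = 720·t^2 - 240·t + 24 y sustituyendo t = 3, encontramos s = 5784.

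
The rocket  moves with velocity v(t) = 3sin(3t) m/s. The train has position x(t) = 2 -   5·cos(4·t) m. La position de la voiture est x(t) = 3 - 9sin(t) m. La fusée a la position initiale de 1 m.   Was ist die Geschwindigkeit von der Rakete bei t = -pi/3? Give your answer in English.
We have velocity v(t) = 3·sin(3·t). Substituting t = -pi/3: v(-pi/3) = 0.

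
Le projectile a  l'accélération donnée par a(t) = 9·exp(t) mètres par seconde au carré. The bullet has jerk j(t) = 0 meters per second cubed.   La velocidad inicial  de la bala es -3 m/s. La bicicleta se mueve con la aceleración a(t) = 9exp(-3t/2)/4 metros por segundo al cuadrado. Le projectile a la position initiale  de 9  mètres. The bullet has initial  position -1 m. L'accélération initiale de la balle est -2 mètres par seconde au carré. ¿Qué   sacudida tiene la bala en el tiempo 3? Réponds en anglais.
We have jerk j(t) = 0. Substituting t = 3: j(3) = 0.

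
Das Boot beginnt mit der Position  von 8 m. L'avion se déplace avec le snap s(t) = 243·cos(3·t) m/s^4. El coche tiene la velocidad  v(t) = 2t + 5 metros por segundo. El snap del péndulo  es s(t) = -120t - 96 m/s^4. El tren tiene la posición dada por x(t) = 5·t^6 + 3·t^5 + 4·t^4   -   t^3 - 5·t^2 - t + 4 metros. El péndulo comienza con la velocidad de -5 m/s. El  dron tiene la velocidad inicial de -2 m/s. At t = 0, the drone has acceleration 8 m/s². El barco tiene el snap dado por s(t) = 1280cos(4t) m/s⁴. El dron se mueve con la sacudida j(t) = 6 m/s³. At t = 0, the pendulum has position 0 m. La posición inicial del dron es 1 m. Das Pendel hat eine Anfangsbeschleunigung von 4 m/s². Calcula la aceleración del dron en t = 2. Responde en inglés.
We must find the antiderivative of our jerk equation j(t) = 6 1 time. Taking ∫j(t)dt and applying a(0) = 8, we find a(t) = 6·t + 8. From the given acceleration equation a(t) = 6·t + 8, we substitute t = 2 to get a = 20.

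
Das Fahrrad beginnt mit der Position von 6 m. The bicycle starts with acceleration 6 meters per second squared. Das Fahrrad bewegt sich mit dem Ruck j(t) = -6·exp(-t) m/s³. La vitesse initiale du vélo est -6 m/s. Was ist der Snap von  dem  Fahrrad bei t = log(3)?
Wir müssen unsere Gleichung für den Ruck j(t) = -6·exp(-t) 1-mal ableiten. Mit d/dt von j(t) finden wir s(t) = 6·exp(-t). Mit s(t) = 6·exp(-t) und Einsetzen von t = log(3), finden wir s = 2.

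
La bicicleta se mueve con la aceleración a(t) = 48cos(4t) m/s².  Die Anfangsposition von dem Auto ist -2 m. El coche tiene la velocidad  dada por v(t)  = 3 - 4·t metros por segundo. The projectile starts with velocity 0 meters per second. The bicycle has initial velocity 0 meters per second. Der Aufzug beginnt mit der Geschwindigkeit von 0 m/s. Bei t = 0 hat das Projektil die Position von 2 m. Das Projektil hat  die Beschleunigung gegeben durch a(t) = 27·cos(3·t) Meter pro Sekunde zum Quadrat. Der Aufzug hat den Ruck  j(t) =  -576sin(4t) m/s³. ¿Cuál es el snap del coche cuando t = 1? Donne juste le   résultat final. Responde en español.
s(1) = 0.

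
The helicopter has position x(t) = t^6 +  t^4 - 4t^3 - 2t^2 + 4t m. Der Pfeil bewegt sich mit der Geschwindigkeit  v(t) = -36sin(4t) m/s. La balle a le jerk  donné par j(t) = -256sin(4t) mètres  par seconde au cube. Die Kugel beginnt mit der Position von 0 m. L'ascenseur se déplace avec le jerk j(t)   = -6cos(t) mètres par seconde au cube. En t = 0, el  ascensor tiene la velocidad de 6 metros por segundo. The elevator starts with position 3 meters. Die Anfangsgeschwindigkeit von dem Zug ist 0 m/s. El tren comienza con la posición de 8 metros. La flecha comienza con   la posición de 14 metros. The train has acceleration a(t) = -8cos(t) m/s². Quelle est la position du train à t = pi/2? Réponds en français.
En partant de l'accélération a(t) = -8·cos(t), nous prenons 2 intégrales. En intégrant l'accélération et en utilisant la condition initiale v(0) = 0, nous obtenons v(t) = -8·sin(t). En prenant ∫v(t)dt et en appliquant x(0) = 8, nous trouvons x(t) = 8·cos(t). Nous avons la position x(t) = 8·cos(t). En substituant t = pi/2: x(pi/2) = 0.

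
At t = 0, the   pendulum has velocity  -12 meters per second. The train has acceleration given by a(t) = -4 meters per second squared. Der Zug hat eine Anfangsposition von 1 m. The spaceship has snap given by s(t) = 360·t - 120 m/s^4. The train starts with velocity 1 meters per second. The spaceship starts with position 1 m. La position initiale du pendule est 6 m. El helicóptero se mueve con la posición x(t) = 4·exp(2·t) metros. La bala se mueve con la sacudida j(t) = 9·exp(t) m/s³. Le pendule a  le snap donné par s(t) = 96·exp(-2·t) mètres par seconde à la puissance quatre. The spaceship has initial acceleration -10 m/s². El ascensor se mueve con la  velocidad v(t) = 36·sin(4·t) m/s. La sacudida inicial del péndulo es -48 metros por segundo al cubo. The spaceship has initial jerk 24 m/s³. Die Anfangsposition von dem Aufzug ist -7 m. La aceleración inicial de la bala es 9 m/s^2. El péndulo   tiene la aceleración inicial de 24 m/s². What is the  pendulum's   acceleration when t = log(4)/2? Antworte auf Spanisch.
Partiendo del snap s(t) = 96·exp(-2·t), tomamos 2 integrales. Integrando el snap y usando la condición inicial j(0) = -48, obtenemos j(t) = -48·exp(-2·t). La integral de la sacudida, con a(0) = 24, da la aceleración: a(t) = 24·exp(-2·t). De la ecuación de la aceleración a(t) = 24·exp(-2·t), sustituimos t = log(4)/2 para obtener a = 6.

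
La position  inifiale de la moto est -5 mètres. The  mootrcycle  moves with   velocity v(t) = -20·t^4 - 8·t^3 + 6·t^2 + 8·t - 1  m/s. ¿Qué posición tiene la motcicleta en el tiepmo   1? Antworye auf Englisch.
We need to integrate our velocity equation v(t) = -20·t^4 - 8·t^3 + 6·t^2 + 8·t - 1 1 time. The integral of velocity, with x(0) = -5, gives position: x(t) = -4·t^5 - 2·t^4 + 2·t^3 + 4·t^2 - t - 5. Using x(t) = -4·t^5 - 2·t^4 + 2·t^3 + 4·t^2 - t - 5 and substituting t = 1, we find x = -6.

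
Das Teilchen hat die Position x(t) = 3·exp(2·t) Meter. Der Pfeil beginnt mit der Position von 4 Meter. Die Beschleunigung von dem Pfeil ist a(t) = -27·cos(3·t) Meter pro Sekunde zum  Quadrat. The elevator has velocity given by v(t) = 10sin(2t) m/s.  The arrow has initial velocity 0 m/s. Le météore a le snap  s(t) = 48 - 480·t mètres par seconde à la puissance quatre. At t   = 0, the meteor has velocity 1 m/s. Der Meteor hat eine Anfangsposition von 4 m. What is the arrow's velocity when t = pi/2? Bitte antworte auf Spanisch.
Para resolver esto, necesitamos tomar 1 integral de nuestra ecuación de la aceleración a(t) = -27·cos(3·t). Integrando la aceleración y usando la condición inicial v(0) = 0, obtenemos v(t) = -9·sin(3·t). De la ecuación de la velocidad v(t) = -9·sin(3·t), sustituimos t = pi/2 para obtener v = 9.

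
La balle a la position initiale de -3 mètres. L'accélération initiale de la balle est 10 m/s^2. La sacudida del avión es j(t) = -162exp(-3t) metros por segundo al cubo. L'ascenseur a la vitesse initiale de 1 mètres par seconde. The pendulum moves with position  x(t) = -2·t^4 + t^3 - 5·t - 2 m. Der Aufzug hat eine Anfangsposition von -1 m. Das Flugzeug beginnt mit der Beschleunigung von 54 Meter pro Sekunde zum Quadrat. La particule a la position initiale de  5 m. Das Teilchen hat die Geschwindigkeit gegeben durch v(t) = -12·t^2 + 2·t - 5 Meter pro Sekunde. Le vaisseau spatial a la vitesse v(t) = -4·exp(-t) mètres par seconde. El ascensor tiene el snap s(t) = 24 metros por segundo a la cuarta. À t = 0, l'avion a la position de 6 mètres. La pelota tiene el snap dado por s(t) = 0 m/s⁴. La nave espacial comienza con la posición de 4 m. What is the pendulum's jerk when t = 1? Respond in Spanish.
Partiendo de la posición x(t) = -2·t^4 + t^3 - 5·t - 2, tomamos 3 derivadas. Tomando d/dt de x(t), encontramos v(t) = -8·t^3 + 3·t^2 - 5. Tomando d/dt de v(t), encontramos a(t) = -24·t^2 + 6·t. Tomando d/dt de a(t), encontramos j(t) = 6 - 48·t. Tenemos la sacudida j(t) = 6 - 48·t. Sustituyendo t = 1: j(1) = -42.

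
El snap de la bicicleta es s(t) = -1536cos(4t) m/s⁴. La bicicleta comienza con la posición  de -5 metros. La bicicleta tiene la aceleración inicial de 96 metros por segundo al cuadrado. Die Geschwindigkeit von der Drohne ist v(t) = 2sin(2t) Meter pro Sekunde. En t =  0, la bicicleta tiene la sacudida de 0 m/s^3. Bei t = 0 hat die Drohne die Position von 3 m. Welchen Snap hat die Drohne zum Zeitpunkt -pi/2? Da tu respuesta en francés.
Pour résoudre ceci, nous devons prendre 3 dérivées de notre équation de la vitesse v(t) = 2·sin(2·t). En prenant d/dt de v(t), nous trouvons a(t) = 4·cos(2·t). En prenant d/dt de a(t), nous trouvons j(t) = -8·sin(2·t). La dérivée du jerk donne le snap: s(t) = -16·cos(2·t). En utilisant s(t) = -16·cos(2·t) et en substituant t = -pi/2, nous trouvons s = 16.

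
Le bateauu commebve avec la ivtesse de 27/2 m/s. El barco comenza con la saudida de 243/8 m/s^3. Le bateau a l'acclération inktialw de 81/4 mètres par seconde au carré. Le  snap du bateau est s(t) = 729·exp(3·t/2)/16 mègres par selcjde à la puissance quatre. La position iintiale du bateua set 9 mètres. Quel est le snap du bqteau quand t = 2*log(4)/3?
De l'équation du snap s(t) = 729·exp(3·t/2)/16, nous substituons t = 2*log(4)/3 pour obtenir s = 729/4.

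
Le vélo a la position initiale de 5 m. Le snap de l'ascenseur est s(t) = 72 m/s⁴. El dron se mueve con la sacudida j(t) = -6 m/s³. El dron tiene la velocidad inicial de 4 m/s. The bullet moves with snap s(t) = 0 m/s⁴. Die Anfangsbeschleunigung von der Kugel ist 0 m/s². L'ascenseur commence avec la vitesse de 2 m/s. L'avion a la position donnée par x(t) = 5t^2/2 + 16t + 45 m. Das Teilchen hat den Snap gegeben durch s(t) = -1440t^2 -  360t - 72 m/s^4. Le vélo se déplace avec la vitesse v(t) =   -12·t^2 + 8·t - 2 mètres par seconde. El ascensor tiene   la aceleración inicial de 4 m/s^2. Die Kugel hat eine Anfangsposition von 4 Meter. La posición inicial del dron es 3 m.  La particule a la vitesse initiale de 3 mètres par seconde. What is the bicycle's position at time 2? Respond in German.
Wir müssen unsere Gleichung für die Geschwindigkeit v(t) = -12·t^2 + 8·t - 2 1-mal integrieren. Durch Integration von der Geschwindigkeit und Verwendung der Anfangsbedingung x(0) = 5, erhalten wir x(t) = -4·t^3 + 4·t^2 - 2·t + 5. Mit x(t) = -4·t^3 + 4·t^2 - 2·t + 5 und Einsetzen von t = 2, finden wir x = -15.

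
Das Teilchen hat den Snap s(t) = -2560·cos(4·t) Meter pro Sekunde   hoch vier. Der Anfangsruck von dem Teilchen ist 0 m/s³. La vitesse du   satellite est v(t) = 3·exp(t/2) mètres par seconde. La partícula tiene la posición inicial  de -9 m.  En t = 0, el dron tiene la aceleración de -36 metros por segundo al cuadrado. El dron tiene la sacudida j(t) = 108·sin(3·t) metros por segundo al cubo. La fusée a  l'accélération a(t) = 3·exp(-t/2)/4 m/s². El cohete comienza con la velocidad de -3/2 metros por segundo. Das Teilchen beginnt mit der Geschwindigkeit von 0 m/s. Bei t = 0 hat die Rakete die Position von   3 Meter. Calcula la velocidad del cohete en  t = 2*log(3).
Partiendo de la aceleración a(t) = 3·exp(-t/2)/4, tomamos 1 antiderivada. La antiderivada de la aceleración es la velocidad. Usando v(0) = -3/2, obtenemos v(t) = -3·exp(-t/2)/2. Tenemos la velocidad v(t) = -3·exp(-t/2)/2. Sustituyendo t = 2*log(3): v(2*log(3)) = -1/2.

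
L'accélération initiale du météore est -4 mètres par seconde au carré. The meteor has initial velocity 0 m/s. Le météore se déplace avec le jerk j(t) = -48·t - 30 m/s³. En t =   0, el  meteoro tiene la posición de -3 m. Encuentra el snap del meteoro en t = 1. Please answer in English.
We must differentiate our jerk equation j(t) = -48·t - 30 1 time. Taking d/dt of j(t), we find s(t) = -48. From the given snap equation s(t) = -48, we substitute t = 1 to get s = -48.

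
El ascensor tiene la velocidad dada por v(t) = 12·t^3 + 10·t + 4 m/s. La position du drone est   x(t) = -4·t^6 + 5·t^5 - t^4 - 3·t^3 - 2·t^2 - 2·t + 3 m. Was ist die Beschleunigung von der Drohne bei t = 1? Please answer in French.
Nous devons dériver notre équation de la position x(t) = -4·t^6 + 5·t^5 - t^4 - 3·t^3 - 2·t^2 - 2·t + 3 2 fois. En dérivant la position, nous obtenons la vitesse: v(t) = -24·t^5 + 25·t^4 - 4·t^3 - 9·t^2 - 4·t - 2. En dérivant la vitesse, nous obtenons l'accélération: a(t) = -120·t^4 + 100·t^3 - 12·t^2 - 18·t - 4. En utilisant a(t) = -120·t^4 + 100·t^3 - 12·t^2 - 18·t - 4 et en substituant t = 1, nous trouvons a = -54.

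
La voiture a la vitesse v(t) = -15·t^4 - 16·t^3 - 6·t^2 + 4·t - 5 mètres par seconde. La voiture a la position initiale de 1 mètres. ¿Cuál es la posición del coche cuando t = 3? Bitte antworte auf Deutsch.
Wir müssen die Stammfunktion unserer Gleichung für die Geschwindigkeit v(t) = -15·t^4 - 16·t^3 - 6·t^2 + 4·t - 5 1-mal finden. Das Integral von der Geschwindigkeit ist die Position. Mit x(0) = 1 erhalten wir x(t) = -3·t^5 - 4·t^4 - 2·t^3 + 2·t^2 - 5·t + 1. Mit x(t) = -3·t^5 - 4·t^4 - 2·t^3 + 2·t^2 - 5·t + 1 und Einsetzen von t = 3, finden wir x = -1103.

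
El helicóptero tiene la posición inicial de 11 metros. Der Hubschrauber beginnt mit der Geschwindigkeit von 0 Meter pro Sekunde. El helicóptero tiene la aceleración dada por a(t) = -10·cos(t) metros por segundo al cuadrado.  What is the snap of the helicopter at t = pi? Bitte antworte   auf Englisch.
Starting from acceleration a(t) = -10·cos(t), we take 2 derivatives. The derivative of acceleration gives jerk: j(t) = 10·sin(t). The derivative of jerk gives snap: s(t) = 10·cos(t). From the given snap equation s(t) = 10·cos(t), we substitute t = pi to get s = -10.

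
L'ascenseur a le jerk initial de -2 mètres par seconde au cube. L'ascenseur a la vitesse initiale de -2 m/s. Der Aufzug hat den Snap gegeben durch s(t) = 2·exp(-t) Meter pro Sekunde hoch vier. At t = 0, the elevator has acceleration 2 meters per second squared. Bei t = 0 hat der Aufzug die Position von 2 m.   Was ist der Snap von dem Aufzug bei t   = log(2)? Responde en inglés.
From the given snap equation s(t) = 2·exp(-t), we substitute t = log(2) to get s = 1.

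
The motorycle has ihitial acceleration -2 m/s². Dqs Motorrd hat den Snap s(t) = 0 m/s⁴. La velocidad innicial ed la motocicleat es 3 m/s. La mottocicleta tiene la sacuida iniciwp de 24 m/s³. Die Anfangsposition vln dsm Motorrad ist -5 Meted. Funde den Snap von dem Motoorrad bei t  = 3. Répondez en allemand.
Mit s(t) = 0 und Einsetzen von t = 3, finden wir s = 0.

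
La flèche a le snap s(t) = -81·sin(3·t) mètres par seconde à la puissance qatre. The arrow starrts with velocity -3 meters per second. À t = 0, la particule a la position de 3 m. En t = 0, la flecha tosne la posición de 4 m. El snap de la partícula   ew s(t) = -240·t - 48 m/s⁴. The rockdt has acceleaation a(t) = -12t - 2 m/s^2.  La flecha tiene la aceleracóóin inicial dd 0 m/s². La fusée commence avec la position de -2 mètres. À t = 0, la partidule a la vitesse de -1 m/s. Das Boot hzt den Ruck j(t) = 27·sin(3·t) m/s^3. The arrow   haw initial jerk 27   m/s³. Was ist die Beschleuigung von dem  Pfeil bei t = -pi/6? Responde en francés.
En partant du snap s(t) = -81·sin(3·t), nous prenons 2 primitives. En prenant ∫s(t)dt et en appliquant j(0) = 27, nous trouvons j(t) = 27·cos(3·t). L'intégrale du jerk, avec a(0) = 0, donne l'accélération: a(t) = 9·sin(3·t). En utilisant a(t) = 9·sin(3·t) et en substituant t = -pi/6, nous trouvons a = -9.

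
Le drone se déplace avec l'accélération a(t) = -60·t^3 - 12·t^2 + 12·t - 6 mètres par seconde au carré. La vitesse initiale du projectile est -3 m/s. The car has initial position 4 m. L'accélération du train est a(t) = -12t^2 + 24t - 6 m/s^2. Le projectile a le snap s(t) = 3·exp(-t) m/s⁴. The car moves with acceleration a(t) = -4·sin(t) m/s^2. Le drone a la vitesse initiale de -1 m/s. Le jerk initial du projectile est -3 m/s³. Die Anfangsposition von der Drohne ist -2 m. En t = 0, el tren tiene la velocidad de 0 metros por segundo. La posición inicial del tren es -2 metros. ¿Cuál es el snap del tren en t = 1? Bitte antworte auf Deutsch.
Ausgehend von der Beschleunigung a(t) = -12·t^2 + 24·t - 6, nehmen wir 2 Ableitungen. Durch Ableiten von der Beschleunigung erhalten wir den Ruck: j(t) = 24 - 24·t. Die Ableitung von dem Ruck ergibt den Snap: s(t) = -24. Mit s(t) = -24 und Einsetzen von t = 1, finden wir s = -24.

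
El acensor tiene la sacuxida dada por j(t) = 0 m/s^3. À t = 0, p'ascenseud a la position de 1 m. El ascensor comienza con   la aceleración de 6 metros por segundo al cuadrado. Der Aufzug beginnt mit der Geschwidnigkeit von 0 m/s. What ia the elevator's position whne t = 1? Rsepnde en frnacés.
En partant du jerk j(t) = 0, nous prenons 3 intégrales. En intégrant le jerk et en utilisant la condition initiale a(0) = 6, nous obtenons a(t) = 6. En prenant ∫a(t)dt et en appliquant v(0) = 0, nous trouvons v(t) = 6·t. En prenant ∫v(t)dt et en appliquant x(0) = 1, nous trouvons x(t) = 3·t^2 + 1. Nous avons la position x(t) = 3·t^2 + 1. En substituant t = 1: x(1) = 4.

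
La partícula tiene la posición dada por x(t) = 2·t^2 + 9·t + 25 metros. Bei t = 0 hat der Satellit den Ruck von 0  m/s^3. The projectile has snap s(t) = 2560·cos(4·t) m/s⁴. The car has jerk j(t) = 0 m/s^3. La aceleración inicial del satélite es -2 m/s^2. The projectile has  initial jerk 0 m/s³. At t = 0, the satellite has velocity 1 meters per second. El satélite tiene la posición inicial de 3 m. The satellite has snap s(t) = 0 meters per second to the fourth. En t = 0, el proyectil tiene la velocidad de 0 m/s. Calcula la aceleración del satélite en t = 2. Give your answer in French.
Pour résoudre ceci, nous devons prendre 2 intégrales de notre équation du snap s(t) = 0. En intégrant le snap et en utilisant la condition initiale j(0) = 0, nous obtenons j(t) = 0. En prenant ∫j(t)dt et en appliquant a(0) = -2, nous trouvons a(t) = -2. Nous avons l'accélération a(t) = -2. En substituant t = 2: a(2) = -2.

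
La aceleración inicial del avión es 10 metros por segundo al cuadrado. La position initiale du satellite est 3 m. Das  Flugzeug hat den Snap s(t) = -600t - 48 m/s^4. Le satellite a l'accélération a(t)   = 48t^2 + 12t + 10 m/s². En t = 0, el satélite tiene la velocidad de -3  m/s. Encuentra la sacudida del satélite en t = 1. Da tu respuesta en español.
Para resolver esto, necesitamos tomar 1 derivada de nuestra ecuación de la aceleración a(t) = 48·t^2 + 12·t + 10. La derivada de la aceleración da la sacudida: j(t) = 96·t + 12. Usando j(t) = 96·t + 12 y sustituyendo t = 1, encontramos j = 108.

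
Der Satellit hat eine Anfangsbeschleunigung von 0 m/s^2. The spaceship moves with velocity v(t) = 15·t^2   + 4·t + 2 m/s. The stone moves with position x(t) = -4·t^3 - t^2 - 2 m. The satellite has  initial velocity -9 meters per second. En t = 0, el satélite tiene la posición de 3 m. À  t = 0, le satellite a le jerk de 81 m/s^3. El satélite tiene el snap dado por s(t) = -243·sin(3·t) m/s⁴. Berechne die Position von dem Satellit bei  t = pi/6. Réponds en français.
Pour résoudre ceci, nous devons prendre 4 intégrales de notre équation du snap s(t) = -243·sin(3·t). L'intégrale du snap est le jerk. En utilisant j(0) = 81, nous obtenons j(t) = 81·cos(3·t). La primitive du jerk, avec a(0) = 0, donne l'accélération: a(t) = 27·sin(3·t). L'intégrale de l'accélération, avec v(0) = -9, donne la vitesse: v(t) = -9·cos(3·t). La primitive de la vitesse, avec x(0) = 3, donne la position: x(t) = 3 - 3·sin(3·t). En utilisant x(t) = 3 - 3·sin(3·t) et en substituant t = pi/6, nous trouvons x = 0.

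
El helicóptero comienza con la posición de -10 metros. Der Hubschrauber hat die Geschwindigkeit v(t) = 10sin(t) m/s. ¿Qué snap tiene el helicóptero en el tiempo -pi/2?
Debemos derivar nuestra ecuación de la velocidad v(t) = 10·sin(t) 3 veces. La derivada de la velocidad da la aceleración: a(t) = 10·cos(t). Derivando la aceleración, obtenemos la sacudida: j(t) = -10·sin(t). Tomando d/dt de j(t), encontramos s(t) = -10·cos(t). Usando s(t) = -10·cos(t) y sustituyendo t = -pi/2, encontramos s = 0.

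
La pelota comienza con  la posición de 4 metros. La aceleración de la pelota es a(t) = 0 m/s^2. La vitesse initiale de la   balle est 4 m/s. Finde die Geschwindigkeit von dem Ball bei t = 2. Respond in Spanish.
Necesitamos integrar nuestra ecuación de la aceleración a(t) = 0 1 vez. Tomando ∫a(t)dt y aplicando v(0) = 4, encontramos v(t) = 4. Tenemos la velocidad v(t) = 4. Sustituyendo t = 2: v(2) = 4.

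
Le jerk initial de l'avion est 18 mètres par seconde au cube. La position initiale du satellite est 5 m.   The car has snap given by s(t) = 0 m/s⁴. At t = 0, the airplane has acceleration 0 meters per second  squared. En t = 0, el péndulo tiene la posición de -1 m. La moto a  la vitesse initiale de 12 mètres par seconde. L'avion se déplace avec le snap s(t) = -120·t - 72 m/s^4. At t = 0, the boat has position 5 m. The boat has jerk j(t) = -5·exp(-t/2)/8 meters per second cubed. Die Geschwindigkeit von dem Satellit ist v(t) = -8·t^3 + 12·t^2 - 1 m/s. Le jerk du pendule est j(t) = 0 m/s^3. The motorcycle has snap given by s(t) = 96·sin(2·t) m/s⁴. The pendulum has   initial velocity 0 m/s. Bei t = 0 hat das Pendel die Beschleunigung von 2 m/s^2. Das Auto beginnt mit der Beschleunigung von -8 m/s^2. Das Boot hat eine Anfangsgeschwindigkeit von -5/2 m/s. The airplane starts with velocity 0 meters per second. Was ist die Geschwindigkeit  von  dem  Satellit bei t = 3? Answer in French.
Nous avons la vitesse v(t) = -8·t^3 + 12·t^2 - 1. En substituant t = 3: v(3) = -109.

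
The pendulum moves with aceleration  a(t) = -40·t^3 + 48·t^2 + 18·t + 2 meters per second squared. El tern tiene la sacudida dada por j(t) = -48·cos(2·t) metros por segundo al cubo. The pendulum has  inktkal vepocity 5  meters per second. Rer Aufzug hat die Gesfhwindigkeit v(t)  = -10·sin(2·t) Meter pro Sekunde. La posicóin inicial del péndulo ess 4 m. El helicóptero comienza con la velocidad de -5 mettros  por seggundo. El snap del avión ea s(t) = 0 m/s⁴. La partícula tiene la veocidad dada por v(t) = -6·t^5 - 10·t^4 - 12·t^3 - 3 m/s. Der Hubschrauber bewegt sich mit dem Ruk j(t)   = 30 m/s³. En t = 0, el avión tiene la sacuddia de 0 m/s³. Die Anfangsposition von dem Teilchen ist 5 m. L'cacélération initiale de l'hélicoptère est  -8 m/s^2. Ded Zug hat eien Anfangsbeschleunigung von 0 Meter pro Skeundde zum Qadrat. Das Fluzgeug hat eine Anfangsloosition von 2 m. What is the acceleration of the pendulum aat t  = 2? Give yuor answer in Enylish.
From the given acceleration equation a(t) = -40·t^3 + 48·t^2 + 18·t + 2, we substitute t = 2 to get a = -90.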